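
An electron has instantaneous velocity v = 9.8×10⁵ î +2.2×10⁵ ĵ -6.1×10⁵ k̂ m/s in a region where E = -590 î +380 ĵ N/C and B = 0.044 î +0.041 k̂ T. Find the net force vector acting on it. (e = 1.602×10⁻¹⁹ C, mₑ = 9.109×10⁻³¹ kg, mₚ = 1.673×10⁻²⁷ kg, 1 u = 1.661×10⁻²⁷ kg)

v×B = (9020, -6.70×10⁴, -9680) N/C.
E + v×B = (8430, -6.66×10⁴, -9680) N/C.
F = q(E + v×B) = (−1.602×10⁻¹⁹ C)·(8430, -6.66×10⁴, -9680) = (-1.35×10⁻¹⁵, 1.07×10⁻¹⁴, 1.55×10⁻¹⁵) N.

F ≈ (-1.35×10⁻¹⁵, 1.07×10⁻¹⁴, 1.55×10⁻¹⁵) N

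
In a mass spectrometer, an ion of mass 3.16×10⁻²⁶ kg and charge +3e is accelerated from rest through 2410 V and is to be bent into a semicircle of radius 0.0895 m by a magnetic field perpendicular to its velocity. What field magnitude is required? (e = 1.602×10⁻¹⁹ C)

v = √(2|q|V/m) = √(2·4.806×10⁻¹⁹·2410/3.16×10⁻²⁶) ≈ 2.708×10⁵ m/s.
B = mv/(|q|r) = (3.16×10⁻²⁶)(2.708×10⁵)/((4.806×10⁻¹⁹)(0.0895)) ≈ 0.199 T.

B ≈ 0.199 T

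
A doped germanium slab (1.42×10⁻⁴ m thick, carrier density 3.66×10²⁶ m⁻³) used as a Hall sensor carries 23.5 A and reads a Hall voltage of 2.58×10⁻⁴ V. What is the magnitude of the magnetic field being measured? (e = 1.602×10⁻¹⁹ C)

From V_H = IB/(n e t), B = V_H n e t / I.
B = (2.58×10⁻⁴)(3.66×10²⁶)(1.602×10⁻¹⁹)(1.42×10⁻⁴)/23.5 ≈ 0.0914 T.

B ≈ 0.0914 T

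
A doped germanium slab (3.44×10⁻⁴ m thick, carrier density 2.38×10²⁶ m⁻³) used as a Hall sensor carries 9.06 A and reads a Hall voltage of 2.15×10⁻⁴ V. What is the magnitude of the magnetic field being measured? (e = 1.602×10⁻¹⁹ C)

From V_H = IB/(n e t), B = V_H n e t / I.
B = (2.15×10⁻⁴)(2.38×10²⁶)(1.602×10⁻¹⁹)(3.44×10⁻⁴)/9.06 ≈ 0.311 T.

B ≈ 0.311 T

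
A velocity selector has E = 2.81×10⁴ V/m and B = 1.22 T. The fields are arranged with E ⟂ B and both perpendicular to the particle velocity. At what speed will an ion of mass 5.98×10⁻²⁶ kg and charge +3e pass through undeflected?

v = 2.30×10⁴ m/s

Straight-line motion ⇒ electric and magnetic forces cancel, so E = vB.
v = E/B = 2.81×10⁴/1.22 = 2.30×10⁴ m/s.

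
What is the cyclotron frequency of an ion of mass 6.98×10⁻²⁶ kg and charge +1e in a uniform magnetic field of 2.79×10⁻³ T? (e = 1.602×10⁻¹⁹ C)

f = |q|B/(2πm).
f = (1.602×10⁻¹⁹)(2.79×10⁻³)/(2π·6.98×10⁻²⁶) ≈ 1020 Hz.

f ≈ 1020 Hz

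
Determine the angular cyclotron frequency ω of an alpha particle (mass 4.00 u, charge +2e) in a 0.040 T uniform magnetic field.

ω ≈ 1.9×10⁶ rad/s

ω = |q|B/m.
ω = (3.204×10⁻¹⁹)(0.040)/6.644×10⁻²⁷ ≈ 1.9×10⁶ rad/s.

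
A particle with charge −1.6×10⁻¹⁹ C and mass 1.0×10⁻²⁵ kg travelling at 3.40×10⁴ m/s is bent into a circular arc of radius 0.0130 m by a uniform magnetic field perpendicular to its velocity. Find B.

B ≈ 1.63 T

From |q|vB = mv²/r, B = mv/(|q|r).
B = (1.0×10⁻²⁵)(3.40×10⁴)/((1.6×10⁻¹⁹)(0.0130)) ≈ 1.63 T.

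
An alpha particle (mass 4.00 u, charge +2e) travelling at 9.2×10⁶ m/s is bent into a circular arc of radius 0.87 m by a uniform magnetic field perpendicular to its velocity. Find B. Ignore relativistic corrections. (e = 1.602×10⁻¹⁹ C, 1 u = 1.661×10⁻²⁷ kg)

B ≈ 0.22 T

From |q|vB = mv²/r, B = mv/(|q|r).
B = (6.644×10⁻²⁷)(9.2×10⁶)/((3.204×10⁻¹⁹)(0.87)) ≈ 0.22 T.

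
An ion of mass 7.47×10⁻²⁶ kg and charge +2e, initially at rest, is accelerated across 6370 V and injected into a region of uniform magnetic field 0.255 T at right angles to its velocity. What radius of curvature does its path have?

Acceleration: |q|V = ½mv² ⇒ v = √(2|q|V/m) = √(2·3.204×10⁻¹⁹·6370/7.47×10⁻²⁶) ≈ 2.338×10⁵ m/s.
In the field: r = mv/(|q|B) = (7.47×10⁻²⁶)(2.338×10⁵)/((3.204×10⁻¹⁹)(0.255)) ≈ 0.214 m.

r ≈ 0.214 m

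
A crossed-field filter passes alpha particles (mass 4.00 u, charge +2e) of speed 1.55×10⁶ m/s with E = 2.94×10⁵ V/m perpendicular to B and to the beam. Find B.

Balance of forces in the selector: qE = qvB ⇒ B = E/v.
B = 2.94×10⁵/1.55×10⁶ = 0.190 T.

B = 0.190 T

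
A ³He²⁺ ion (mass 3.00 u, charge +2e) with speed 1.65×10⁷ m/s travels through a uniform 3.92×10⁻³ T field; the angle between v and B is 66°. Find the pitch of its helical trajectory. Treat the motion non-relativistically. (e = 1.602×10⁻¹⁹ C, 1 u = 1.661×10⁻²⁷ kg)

p ≈ 167 m

v∥ = v cosθ = 1.65×10⁷·cos66° ≈ 6.711×10⁶ m/s.
T = 2πm/(|q|B) = 2π(4.983×10⁻²⁷)/((3.204×10⁻¹⁹)(3.92×10⁻³)) ≈ 2.493×10⁻⁵ s.
pitch = v∥ T = (6.711×10⁶)(2.493×10⁻⁵) ≈ 167 m.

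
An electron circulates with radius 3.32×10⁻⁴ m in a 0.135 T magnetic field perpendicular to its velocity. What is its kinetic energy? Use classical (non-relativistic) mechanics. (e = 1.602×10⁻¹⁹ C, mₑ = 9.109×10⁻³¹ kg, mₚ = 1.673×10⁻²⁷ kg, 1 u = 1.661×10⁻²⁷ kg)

KE ≈ 177 eV

v = |q|Br/m, then KE = ½mv² = (qBr)²/(2m).
v = (1.602×10⁻¹⁹)(0.135)(3.32×10⁻⁴)/9.109×10⁻³¹ ≈ 7.882×10⁶ m/s.
KE = ½(9.109×10⁻³¹)(7.882×10⁶)² ≈ 2.83×10⁻¹⁷ J = 177 eV.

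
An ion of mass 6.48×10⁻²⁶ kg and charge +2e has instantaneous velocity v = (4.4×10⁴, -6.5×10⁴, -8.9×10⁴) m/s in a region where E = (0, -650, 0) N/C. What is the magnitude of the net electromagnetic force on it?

|F| ≈ 2.08×10⁻¹⁶ N

Only an electric field acts, so F = qE = (3.204×10⁻¹⁹ C)·(0, -650, 0) = (0, -2.08×10⁻¹⁶, 0) N.
|F| = 2.08×10⁻¹⁶ N.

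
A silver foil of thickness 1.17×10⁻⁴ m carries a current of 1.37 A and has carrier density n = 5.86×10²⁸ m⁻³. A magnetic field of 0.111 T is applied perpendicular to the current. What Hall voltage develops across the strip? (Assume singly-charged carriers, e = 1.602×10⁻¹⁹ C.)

V_H ≈ 1.38×10⁻⁷ V

V_H = IB/(n e t).
V_H = (1.37)(0.111)/((5.86×10²⁸)(1.602×10⁻¹⁹)(1.17×10⁻⁴)) ≈ 1.38×10⁻⁷ V.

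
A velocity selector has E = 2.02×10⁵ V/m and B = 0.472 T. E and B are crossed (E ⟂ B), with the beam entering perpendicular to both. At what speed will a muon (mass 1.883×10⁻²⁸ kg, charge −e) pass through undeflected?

Straight-line motion ⇒ electric and magnetic forces cancel, so E = vB.
v = E/B = 2.02×10⁵/0.472 = 4.28×10⁵ m/s.

v = 4.28×10⁵ m/s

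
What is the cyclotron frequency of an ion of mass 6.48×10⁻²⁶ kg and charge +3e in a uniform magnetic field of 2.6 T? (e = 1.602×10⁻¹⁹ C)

f = |q|B/(2πm).
f = (4.806×10⁻¹⁹)(2.6)/(2π·6.48×10⁻²⁶) ≈ 3.1×10⁶ Hz.

f ≈ 3.1×10⁶ Hz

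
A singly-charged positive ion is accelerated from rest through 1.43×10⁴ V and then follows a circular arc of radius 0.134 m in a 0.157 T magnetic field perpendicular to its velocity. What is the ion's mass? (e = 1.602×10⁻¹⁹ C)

m ≈ 2.48×10⁻²⁷ kg

Combine |q|V = ½mv² and r = mv/(|q|B): eliminate v to get m = qB²r²/(2V).
m = (1.602×10⁻¹⁹)(0.157)²(0.134)²/(2·1.43×10⁴) ≈ 2.48×10⁻²⁷ kg.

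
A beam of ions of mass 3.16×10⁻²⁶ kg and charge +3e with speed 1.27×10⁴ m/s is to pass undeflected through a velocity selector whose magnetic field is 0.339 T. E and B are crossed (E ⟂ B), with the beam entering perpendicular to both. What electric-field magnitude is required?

For straight-line motion qE = qvB, so E = vB.
E = 1.27×10⁴ × 0.339 = 4310 V/m.

E = 4310 V/m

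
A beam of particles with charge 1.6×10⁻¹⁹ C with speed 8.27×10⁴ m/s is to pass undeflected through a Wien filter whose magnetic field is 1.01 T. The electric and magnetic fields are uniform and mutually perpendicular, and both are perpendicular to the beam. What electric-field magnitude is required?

E = 8.35×10⁴ V/m

For straight-line motion qE = qvB, so E = vB.
E = 8.27×10⁴ × 1.01 = 8.35×10⁴ V/m.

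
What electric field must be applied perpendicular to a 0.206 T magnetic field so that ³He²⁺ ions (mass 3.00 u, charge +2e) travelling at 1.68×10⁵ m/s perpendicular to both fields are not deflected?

For straight-line motion qE = qvB, so E = vB.
E = 1.68×10⁵ × 0.206 = 3.46×10⁴ V/m.

E = 3.46×10⁴ V/m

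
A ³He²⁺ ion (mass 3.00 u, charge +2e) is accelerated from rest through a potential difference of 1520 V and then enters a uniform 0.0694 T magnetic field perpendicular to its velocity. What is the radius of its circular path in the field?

Acceleration: |q|V = ½mv² ⇒ v = √(2|q|V/m) = √(2·3.204×10⁻¹⁹·1520/4.983×10⁻²⁷) ≈ 4.421×10⁵ m/s.
In the field: r = mv/(|q|B) = (4.983×10⁻²⁷)(4.421×10⁵)/((3.204×10⁻¹⁹)(0.0694)) ≈ 0.0991 m.

r ≈ 0.0991 m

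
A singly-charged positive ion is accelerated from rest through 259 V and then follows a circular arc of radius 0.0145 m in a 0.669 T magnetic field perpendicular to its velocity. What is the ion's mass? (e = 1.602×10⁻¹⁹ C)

m ≈ 2.91×10⁻²⁶ kg

Combine |q|V = ½mv² and r = mv/(|q|B): eliminate v to get m = qB²r²/(2V).
m = (1.602×10⁻¹⁹)(0.669)²(0.0145)²/(2·259) ≈ 2.91×10⁻²⁶ kg.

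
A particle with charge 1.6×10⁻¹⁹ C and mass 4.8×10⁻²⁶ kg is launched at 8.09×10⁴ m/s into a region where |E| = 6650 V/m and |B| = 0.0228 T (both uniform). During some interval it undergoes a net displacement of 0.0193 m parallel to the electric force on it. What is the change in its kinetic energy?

ΔKE ≈ 2.05×10⁻¹⁷ J

The magnetic force is always ⟂ v and does no work; only the electric force changes KE.
ΔKE = F_E · d = |q|E d = (1.6×10⁻¹⁹)(6650)(0.0193) ≈ 2.05×10⁻¹⁷ J.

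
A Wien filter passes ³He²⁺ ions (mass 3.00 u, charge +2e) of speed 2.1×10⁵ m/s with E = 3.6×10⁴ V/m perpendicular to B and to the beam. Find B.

B = 0.17 T

Balance of forces in the selector: qE = qvB ⇒ B = E/v.
B = 3.6×10⁴/2.1×10⁵ = 0.17 T.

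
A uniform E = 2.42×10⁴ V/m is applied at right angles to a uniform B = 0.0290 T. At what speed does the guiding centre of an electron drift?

The E×B drift speed is v_d = E/B.
v_d = 2.42×10⁴/0.0290 = 8.34×10⁵ m/s.

v_d ≈ 8.34×10⁵ m/s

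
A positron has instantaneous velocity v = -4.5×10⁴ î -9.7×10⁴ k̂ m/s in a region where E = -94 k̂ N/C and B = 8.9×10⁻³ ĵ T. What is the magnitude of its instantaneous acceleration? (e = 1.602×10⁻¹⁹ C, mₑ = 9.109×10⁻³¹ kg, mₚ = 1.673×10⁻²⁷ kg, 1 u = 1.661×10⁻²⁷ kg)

v×B = (863, 0, -400) N/C.
E + v×B = (863, 0, -494) N/C.
F = q(E + v×B) = (1.602×10⁻¹⁹ C)·(863, 0, -494) = (1.38×10⁻¹⁶, 0, -7.92×10⁻¹⁷) N.
|a| = |F|/m = 1.594×10⁻¹⁶/9.109×10⁻³¹ ≈ 1.75×10¹⁴ m/s².

|a| ≈ 1.75×10¹⁴ m/s²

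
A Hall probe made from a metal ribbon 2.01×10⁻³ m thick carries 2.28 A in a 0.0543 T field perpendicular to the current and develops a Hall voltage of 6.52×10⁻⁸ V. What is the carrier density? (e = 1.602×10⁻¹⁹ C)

n ≈ 5.90×10²⁷ m⁻³

From V_H = IB/(n e t), n = IB/(V_H e t).
n = (2.28)(0.0543)/((6.52×10⁻⁸)(1.602×10⁻¹⁹)(2.01×10⁻³)) ≈ 5.90×10²⁷ m⁻³.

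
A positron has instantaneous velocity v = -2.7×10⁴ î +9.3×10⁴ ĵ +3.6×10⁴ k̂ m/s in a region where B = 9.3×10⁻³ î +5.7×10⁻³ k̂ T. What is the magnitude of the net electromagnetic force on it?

|F| ≈ 1.80×10⁻¹⁶ N

v×B = (530, 489, -865) N/C.
F = q v×B = (1.602×10⁻¹⁹ C)·(530, 489, -865) = (8.49×10⁻¹⁷, 7.83×10⁻¹⁷, -1.39×10⁻¹⁶) N.
|F| = 1.80×10⁻¹⁶ N.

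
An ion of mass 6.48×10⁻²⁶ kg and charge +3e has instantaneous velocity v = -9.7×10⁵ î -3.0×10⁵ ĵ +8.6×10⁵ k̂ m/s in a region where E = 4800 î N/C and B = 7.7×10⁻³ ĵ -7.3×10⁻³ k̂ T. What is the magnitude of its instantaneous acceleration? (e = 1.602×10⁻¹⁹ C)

v×B = (-4430, -7080, -7470) N/C.
E + v×B = (368, -7080, -7470) N/C.
F = q(E + v×B) = (4.806×10⁻¹⁹ C)·(368, -7080, -7470) = (1.77×10⁻¹⁶, -3.40×10⁻¹⁵, -3.59×10⁻¹⁵) N.
|a| = |F|/m = 4.950×10⁻¹⁵/6.48×10⁻²⁶ ≈ 7.64×10¹⁰ m/s².

|a| ≈ 7.64×10¹⁰ m/s²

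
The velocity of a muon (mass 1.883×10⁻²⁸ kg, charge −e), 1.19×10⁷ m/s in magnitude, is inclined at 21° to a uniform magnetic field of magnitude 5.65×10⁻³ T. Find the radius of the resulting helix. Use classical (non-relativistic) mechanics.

r ≈ 0.887 m

v⊥ = v sinθ = 1.19×10⁷·sin21° ≈ 4.265×10⁶ m/s.
r = m v⊥/(|q|B) = (1.883×10⁻²⁸)(4.265×10⁶)/((1.602×10⁻¹⁹)(5.65×10⁻³)) ≈ 0.887 m.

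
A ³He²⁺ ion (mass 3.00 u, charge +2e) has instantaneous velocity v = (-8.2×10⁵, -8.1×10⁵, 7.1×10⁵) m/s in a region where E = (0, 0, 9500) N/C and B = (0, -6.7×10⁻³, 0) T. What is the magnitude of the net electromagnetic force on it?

v×B = (4760, 0, 5490) N/C.
E + v×B = (4760, 0, 1.50×10⁴) N/C.
F = q(E + v×B) = (3.204×10⁻¹⁹ C)·(4760, 0, 1.50×10⁴) = (1.52×10⁻¹⁵, 0, 4.80×10⁻¹⁵) N.
|F| = 5.04×10⁻¹⁵ N.

|F| ≈ 5.04×10⁻¹⁵ N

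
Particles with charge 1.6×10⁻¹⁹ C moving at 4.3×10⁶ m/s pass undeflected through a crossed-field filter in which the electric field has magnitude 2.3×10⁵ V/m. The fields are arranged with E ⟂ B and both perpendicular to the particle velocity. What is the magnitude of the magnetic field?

B = 0.053 T

Balance of forces in the selector: qE = qvB ⇒ B = E/v.
B = 2.3×10⁵/4.3×10⁶ = 0.053 T.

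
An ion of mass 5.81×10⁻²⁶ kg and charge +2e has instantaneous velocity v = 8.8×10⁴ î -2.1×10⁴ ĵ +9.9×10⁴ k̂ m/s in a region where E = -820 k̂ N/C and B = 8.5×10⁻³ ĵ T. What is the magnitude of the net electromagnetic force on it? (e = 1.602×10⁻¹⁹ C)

|F| ≈ 2.71×10⁻¹⁶ N

v×B = (-842, 0, 748) N/C.
E + v×B = (-842, 0, -72.0) N/C.
F = q(E + v×B) = (3.204×10⁻¹⁹ C)·(-842, 0, -72.0) = (-2.70×10⁻¹⁶, 0, -2.31×10⁻¹⁷) N.
|F| = 2.71×10⁻¹⁶ N.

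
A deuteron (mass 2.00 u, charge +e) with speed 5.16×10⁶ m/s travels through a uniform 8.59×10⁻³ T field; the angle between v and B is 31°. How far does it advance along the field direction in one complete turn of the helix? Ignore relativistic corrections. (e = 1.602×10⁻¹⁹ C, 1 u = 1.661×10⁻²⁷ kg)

p ≈ 67.1 m

v∥ = v cosθ = 5.16×10⁶·cos31° ≈ 4.423×10⁶ m/s.
T = 2πm/(|q|B) = 2π(3.322×10⁻²⁷)/((1.602×10⁻¹⁹)(8.59×10⁻³)) ≈ 1.517×10⁻⁵ s.
pitch = v∥ T = (4.423×10⁶)(1.517×10⁻⁵) ≈ 67.1 m.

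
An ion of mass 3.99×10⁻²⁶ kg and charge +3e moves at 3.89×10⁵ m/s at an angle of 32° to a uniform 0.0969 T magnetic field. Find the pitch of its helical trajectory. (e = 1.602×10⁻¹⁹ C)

p ≈ 1.78 m

v∥ = v cosθ = 3.89×10⁵·cos32° ≈ 3.299×10⁵ m/s.
T = 2πm/(|q|B) = 2π(3.99×10⁻²⁶)/((4.806×10⁻¹⁹)(0.0969)) ≈ 5.383×10⁻⁶ s.
pitch = v∥ T = (3.299×10⁵)(5.383×10⁻⁶) ≈ 1.78 m.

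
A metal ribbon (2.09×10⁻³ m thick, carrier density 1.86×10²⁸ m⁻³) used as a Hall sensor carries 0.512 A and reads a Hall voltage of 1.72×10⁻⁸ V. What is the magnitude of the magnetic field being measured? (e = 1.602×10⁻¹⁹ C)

B ≈ 0.209 T

From V_H = IB/(n e t), B = V_H n e t / I.
B = (1.72×10⁻⁸)(1.86×10²⁸)(1.602×10⁻¹⁹)(2.09×10⁻³)/0.512 ≈ 0.209 T.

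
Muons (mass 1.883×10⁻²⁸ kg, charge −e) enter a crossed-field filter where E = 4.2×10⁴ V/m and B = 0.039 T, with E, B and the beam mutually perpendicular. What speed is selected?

For undeflected motion the electric and magnetic forces balance: qE = qvB.
v = E/B = 4.2×10⁴/0.039 = 1.1×10⁶ m/s.

v = 1.1×10⁶ m/s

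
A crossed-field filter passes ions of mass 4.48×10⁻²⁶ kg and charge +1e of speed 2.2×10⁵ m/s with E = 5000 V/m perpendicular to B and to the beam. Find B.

B = 0.023 T

Balance of forces in the selector: qE = qvB ⇒ B = E/v.
B = 5000/2.2×10⁵ = 0.023 T.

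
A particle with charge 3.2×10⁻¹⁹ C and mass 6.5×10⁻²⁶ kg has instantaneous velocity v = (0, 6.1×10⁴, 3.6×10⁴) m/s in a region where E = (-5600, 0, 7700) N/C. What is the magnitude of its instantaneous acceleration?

Only an electric field acts, so F = qE = (3.2×10⁻¹⁹ C)·(-5600, 0, 7700) = (-1.79×10⁻¹⁵, 0, 2.46×10⁻¹⁵) N.
|a| = |F|/m = 3.047×10⁻¹⁵/6.5×10⁻²⁶ ≈ 4.69×10¹⁰ m/s².

|a| ≈ 4.69×10¹⁰ m/s²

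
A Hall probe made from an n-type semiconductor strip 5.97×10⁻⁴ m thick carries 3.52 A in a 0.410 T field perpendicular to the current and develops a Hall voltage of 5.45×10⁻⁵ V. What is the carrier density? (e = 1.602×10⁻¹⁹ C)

From V_H = IB/(n e t), n = IB/(V_H e t).
n = (3.52)(0.410)/((5.45×10⁻⁵)(1.602×10⁻¹⁹)(5.97×10⁻⁴)) ≈ 2.77×10²⁶ m⁻³.

n ≈ 2.77×10²⁶ m⁻³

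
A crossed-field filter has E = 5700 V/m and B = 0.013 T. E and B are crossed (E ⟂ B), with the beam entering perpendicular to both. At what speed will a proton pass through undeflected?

v = 4.4×10⁵ m/s

For undeflected motion the electric and magnetic forces balance: qE = qvB.
v = E/B = 5700/0.013 = 4.4×10⁵ m/s.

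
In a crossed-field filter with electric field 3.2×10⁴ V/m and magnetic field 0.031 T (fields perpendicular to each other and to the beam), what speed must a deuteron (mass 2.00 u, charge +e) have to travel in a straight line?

Straight-line motion ⇒ electric and magnetic forces cancel, so E = vB.
v = E/B = 3.2×10⁴/0.031 = 1.0×10⁶ m/s.
The result is independent of the particle's charge and mass.

v = 1.0×10⁶ m/s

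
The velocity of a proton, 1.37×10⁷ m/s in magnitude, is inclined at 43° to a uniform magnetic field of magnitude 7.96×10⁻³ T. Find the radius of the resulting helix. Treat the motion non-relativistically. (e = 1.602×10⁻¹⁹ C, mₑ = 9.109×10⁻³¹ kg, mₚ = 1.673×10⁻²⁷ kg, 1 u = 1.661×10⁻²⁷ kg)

r ≈ 12.3 m

v⊥ = v sinθ = 1.37×10⁷·sin43° ≈ 9.343×10⁶ m/s.
r = m v⊥/(|q|B) = (1.673×10⁻²⁷)(9.343×10⁶)/((1.602×10⁻¹⁹)(7.96×10⁻³)) ≈ 12.3 m.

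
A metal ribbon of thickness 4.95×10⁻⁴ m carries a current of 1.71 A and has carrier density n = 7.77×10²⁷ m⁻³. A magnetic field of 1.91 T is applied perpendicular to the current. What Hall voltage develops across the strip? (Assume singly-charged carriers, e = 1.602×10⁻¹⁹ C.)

V_H = IB/(n e t).
V_H = (1.71)(1.91)/((7.77×10²⁷)(1.602×10⁻¹⁹)(4.95×10⁻⁴)) ≈ 5.30×10⁻⁶ V.

V_H ≈ 5.30×10⁻⁶ V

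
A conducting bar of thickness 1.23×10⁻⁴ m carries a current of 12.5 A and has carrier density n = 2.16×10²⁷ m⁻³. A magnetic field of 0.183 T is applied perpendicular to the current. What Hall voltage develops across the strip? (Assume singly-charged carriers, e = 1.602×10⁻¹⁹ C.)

V_H = IB/(n e t).
V_H = (12.5)(0.183)/((2.16×10²⁷)(1.602×10⁻¹⁹)(1.23×10⁻⁴)) ≈ 5.37×10⁻⁵ V.

V_H ≈ 5.37×10⁻⁵ V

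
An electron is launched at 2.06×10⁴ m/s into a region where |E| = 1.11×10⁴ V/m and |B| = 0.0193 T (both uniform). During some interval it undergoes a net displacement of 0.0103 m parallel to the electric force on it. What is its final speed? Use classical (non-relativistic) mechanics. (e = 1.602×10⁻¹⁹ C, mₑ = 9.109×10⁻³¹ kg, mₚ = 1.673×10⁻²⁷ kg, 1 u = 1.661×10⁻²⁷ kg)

B does no work; ΔKE = |q|E d.
½mv_f² = ½mv₀² + |q|Ed = ½(9.109×10⁻³¹)(2.06×10⁴)² + (1.602×10⁻¹⁹)(1.11×10⁴)(0.0103) ≈ 1.933×10⁻²² J + 1.832×10⁻¹⁷ J ≈ 1.832×10⁻¹⁷ J.
v_f = √(2·1.832×10⁻¹⁷/9.109×10⁻³¹) ≈ 6.34×10⁶ m/s.

v_f ≈ 6.34×10⁶ m/s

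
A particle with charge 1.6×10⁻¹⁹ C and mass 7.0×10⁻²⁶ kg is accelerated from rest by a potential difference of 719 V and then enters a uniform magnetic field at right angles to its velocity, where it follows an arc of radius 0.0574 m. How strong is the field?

B ≈ 0.437 T

v = √(2|q|V/m) = √(2·1.6×10⁻¹⁹·719/7.0×10⁻²⁶) ≈ 5.733×10⁴ m/s.
B = mv/(|q|r) = (7.0×10⁻²⁶)(5.733×10⁴)/((1.6×10⁻¹⁹)(0.0574)) ≈ 0.437 T.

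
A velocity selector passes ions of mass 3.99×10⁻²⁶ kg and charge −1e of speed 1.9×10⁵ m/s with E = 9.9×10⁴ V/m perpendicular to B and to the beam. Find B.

B = 0.52 T

Balance of forces in the selector: qE = qvB ⇒ B = E/v.
B = 9.9×10⁴/1.9×10⁵ = 0.52 T.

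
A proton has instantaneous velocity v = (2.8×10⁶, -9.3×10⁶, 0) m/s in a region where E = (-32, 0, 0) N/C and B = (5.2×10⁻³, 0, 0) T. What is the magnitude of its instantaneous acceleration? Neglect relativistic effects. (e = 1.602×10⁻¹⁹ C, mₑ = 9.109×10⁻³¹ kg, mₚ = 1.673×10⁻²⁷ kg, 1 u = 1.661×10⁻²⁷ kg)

|a| ≈ 4.63×10¹² m/s²

v×B = (0, 0, 4.84×10⁴) N/C.
E + v×B = (-32.0, 0, 4.84×10⁴) N/C.
F = q(E + v×B) = (1.602×10⁻¹⁹ C)·(-32.0, 0, 4.84×10⁴) = (-5.13×10⁻¹⁸, 0, 7.75×10⁻¹⁵) N.
|a| = |F|/m = 7.747×10⁻¹⁵/1.673×10⁻²⁷ ≈ 4.63×10¹² m/s².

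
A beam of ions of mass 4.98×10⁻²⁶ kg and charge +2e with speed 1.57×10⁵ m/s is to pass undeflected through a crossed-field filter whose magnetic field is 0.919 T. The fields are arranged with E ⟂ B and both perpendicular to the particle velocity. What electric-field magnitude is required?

For straight-line motion qE = qvB, so E = vB.
E = 1.57×10⁵ × 0.919 = 1.44×10⁵ V/m.

E = 1.44×10⁵ V/m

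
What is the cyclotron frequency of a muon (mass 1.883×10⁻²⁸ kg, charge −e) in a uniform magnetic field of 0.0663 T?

f = |q|B/(2πm).
f = (1.602×10⁻¹⁹)(0.0663)/(2π·1.883×10⁻²⁸) ≈ 8.98×10⁶ Hz.

f ≈ 8.98×10⁶ Hz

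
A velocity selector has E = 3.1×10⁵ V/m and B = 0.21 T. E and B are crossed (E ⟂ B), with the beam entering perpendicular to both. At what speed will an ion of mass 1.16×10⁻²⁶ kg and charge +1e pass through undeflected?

For undeflected motion the electric and magnetic forces balance: qE = qvB.
v = E/B = 3.1×10⁵/0.21 = 1.5×10⁶ m/s.

v = 1.5×10⁶ m/s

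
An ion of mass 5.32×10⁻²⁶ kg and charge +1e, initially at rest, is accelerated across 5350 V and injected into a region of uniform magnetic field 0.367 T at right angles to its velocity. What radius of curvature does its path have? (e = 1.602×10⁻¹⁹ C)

Acceleration: |q|V = ½mv² ⇒ v = √(2|q|V/m) = √(2·1.602×10⁻¹⁹·5350/5.32×10⁻²⁶) ≈ 1.795×10⁵ m/s.
In the field: r = mv/(|q|B) = (5.32×10⁻²⁶)(1.795×10⁵)/((1.602×10⁻¹⁹)(0.367)) ≈ 0.162 m.

r ≈ 0.162 m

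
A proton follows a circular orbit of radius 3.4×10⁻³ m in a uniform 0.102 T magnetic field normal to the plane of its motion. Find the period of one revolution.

The cyclotron period depends only on m, q, B: T = 2πm/(|q|B).
T = 2π(1.673×10⁻²⁷)/((1.602×10⁻¹⁹)(0.102)) ≈ 6.43×10⁻⁷ s.

T ≈ 6.43×10⁻⁷ s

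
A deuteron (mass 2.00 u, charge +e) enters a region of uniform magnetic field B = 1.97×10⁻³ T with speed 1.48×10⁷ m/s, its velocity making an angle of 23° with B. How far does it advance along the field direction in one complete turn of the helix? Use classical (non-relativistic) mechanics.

v∥ = v cosθ = 1.48×10⁷·cos23° ≈ 1.362×10⁷ m/s.
T = 2πm/(|q|B) = 2π(3.322×10⁻²⁷)/((1.602×10⁻¹⁹)(1.97×10⁻³)) ≈ 6.614×10⁻⁵ s.
pitch = v∥ T = (1.362×10⁷)(6.614×10⁻⁵) ≈ 901 m.

p ≈ 901 m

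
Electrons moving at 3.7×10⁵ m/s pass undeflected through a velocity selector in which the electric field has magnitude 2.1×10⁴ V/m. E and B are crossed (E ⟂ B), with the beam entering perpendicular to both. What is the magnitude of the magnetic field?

Balance of forces in the selector: qE = qvB ⇒ B = E/v.
B = 2.1×10⁴/3.7×10⁵ = 0.057 T.

B = 0.057 T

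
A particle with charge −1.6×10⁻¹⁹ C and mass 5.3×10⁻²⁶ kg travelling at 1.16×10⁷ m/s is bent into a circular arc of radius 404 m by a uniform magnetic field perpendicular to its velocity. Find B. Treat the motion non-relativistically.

B ≈ 9.51×10⁻³ T

From |q|vB = mv²/r, B = mv/(|q|r).
B = (5.3×10⁻²⁶)(1.16×10⁷)/((1.6×10⁻¹⁹)(404)) ≈ 9.51×10⁻³ T.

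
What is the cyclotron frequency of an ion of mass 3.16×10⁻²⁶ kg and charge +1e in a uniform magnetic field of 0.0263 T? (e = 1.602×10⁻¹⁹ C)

f = |q|B/(2πm).
f = (1.602×10⁻¹⁹)(0.0263)/(2π·3.16×10⁻²⁶) ≈ 2.12×10⁴ Hz.

f ≈ 2.12×10⁴ Hz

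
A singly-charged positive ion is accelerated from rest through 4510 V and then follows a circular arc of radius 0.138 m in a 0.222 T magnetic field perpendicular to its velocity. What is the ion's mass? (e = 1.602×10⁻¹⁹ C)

m ≈ 1.67×10⁻²⁶ kg

Combine |q|V = ½mv² and r = mv/(|q|B): eliminate v to get m = qB²r²/(2V).
m = (1.602×10⁻¹⁹)(0.222)²(0.138)²/(2·4510) ≈ 1.67×10⁻²⁶ kg.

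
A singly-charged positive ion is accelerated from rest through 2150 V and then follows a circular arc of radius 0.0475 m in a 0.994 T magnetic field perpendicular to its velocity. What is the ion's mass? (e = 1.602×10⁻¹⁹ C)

m ≈ 8.31×10⁻²⁶ kg

Combine |q|V = ½mv² and r = mv/(|q|B): eliminate v to get m = qB²r²/(2V).
m = (1.602×10⁻¹⁹)(0.994)²(0.0475)²/(2·2150) ≈ 8.31×10⁻²⁶ kg.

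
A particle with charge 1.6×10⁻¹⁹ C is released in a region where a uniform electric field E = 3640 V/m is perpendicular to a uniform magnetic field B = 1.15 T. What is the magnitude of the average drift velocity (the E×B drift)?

v_d ≈ 3170 m/s

The steady drift has the magnetic force balancing the electric force, so v_d = E/B.
v_d = 3640/1.15 = 3170 m/s.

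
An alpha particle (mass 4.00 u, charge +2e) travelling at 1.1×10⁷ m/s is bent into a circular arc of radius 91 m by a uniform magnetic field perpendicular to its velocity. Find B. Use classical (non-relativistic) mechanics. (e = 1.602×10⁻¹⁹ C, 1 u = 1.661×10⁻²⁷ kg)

From |q|vB = mv²/r, B = mv/(|q|r).
B = (6.644×10⁻²⁷)(1.1×10⁷)/((3.204×10⁻¹⁹)(91)) ≈ 2.5×10⁻³ T.

B ≈ 2.5×10⁻³ T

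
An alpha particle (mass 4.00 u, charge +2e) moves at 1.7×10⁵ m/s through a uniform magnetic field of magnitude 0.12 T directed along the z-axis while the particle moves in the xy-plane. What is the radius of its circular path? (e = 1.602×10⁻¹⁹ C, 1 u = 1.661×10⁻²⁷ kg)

r ≈ 0.029 m

The magnetic force provides the centripetal force: |q|vB = mv²/r.
r = mv/(|q|B) = (6.644×10⁻²⁷)(1.7×10⁵)/((3.204×10⁻¹⁹)(0.12)) ≈ 0.029 m.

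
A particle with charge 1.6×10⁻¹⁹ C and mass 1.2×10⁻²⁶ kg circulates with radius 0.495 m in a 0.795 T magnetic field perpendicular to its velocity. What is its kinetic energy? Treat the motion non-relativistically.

v = |q|Br/m, then KE = ½mv² = (qBr)²/(2m).
v = (1.6×10⁻¹⁹)(0.795)(0.495)/1.2×10⁻²⁶ ≈ 5.247×10⁶ m/s.
KE = ½(1.2×10⁻²⁶)(5.247×10⁶)² ≈ 1.65×10⁻¹³ J = 1.03×10⁶ eV.

KE ≈ 1.03×10⁶ eV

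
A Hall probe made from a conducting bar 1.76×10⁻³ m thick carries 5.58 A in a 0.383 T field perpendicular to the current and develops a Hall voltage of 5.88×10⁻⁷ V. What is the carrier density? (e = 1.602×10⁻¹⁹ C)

n ≈ 1.29×10²⁸ m⁻³

From V_H = IB/(n e t), n = IB/(V_H e t).
n = (5.58)(0.383)/((5.88×10⁻⁷)(1.602×10⁻¹⁹)(1.76×10⁻³)) ≈ 1.29×10²⁸ m⁻³.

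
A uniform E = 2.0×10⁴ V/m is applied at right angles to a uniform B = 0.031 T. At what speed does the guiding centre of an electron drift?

In crossed fields the guiding centre drifts at v_d = |E×B|/B² = E/B, independent of charge and mass.
v_d = 2.0×10⁴/0.031 = 6.5×10⁵ m/s.

v_d ≈ 6.5×10⁵ m/s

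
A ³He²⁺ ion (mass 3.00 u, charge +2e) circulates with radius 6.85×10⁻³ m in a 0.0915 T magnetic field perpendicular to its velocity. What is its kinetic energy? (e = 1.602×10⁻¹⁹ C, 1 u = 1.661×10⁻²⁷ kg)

KE ≈ 25.3 eV

v = |q|Br/m, then KE = ½mv² = (qBr)²/(2m).
v = (3.204×10⁻¹⁹)(0.0915)(6.85×10⁻³)/4.983×10⁻²⁷ ≈ 4.030×10⁴ m/s.
KE = ½(4.983×10⁻²⁷)(4.030×10⁴)² ≈ 4.05×10⁻¹⁸ J = 25.3 eV.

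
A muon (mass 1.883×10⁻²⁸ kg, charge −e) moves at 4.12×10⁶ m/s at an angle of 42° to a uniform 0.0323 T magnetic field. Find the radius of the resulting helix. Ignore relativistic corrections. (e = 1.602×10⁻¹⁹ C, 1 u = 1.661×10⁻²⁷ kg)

r ≈ 0.100 m

v⊥ = v sinθ = 4.12×10⁶·sin42° ≈ 2.757×10⁶ m/s.
r = m v⊥/(|q|B) = (1.883×10⁻²⁸)(2.757×10⁶)/((1.602×10⁻¹⁹)(0.0323)) ≈ 0.100 m.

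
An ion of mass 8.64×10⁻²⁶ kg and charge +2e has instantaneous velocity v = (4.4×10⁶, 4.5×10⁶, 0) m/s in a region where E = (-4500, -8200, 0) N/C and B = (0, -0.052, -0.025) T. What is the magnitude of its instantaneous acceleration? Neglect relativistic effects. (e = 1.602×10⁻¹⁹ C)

v×B = (-1.12×10⁵, 1.10×10⁵, -2.29×10⁵) N/C.
E + v×B = (-1.17×10⁵, 1.02×10⁵, -2.29×10⁵) N/C.
F = q(E + v×B) = (3.204×10⁻¹⁹ C)·(-1.17×10⁵, 1.02×10⁵, -2.29×10⁵) = (-3.75×10⁻¹⁴, 3.26×10⁻¹⁴, -7.33×10⁻¹⁴) N.
|a| = |F|/m = 8.856×10⁻¹⁴/8.64×10⁻²⁶ ≈ 1.03×10¹² m/s².

|a| ≈ 1.03×10¹² m/s²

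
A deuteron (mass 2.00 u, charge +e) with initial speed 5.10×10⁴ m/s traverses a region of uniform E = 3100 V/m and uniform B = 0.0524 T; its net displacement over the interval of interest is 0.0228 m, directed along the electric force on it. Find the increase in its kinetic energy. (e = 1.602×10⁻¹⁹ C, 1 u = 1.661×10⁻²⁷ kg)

The magnetic force is always ⟂ v and does no work; only the electric force changes KE.
ΔKE = F_E · d = |q|E d = (1.602×10⁻¹⁹)(3100)(0.0228) ≈ 1.13×10⁻¹⁷ J.

ΔKE ≈ 1.13×10⁻¹⁷ J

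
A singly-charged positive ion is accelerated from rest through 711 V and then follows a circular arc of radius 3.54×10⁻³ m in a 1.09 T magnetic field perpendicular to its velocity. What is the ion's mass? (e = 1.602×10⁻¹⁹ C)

Combine |q|V = ½mv² and r = mv/(|q|B): eliminate v to get m = qB²r²/(2V).
m = (1.602×10⁻¹⁹)(1.09)²(3.54×10⁻³)²/(2·711) ≈ 1.68×10⁻²⁷ kg.

m ≈ 1.68×10⁻²⁷ kg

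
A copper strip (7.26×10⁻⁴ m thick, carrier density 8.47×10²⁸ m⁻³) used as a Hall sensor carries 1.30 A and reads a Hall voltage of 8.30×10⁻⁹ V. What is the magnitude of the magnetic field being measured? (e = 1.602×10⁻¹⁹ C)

From V_H = IB/(n e t), B = V_H n e t / I.
B = (8.30×10⁻⁹)(8.47×10²⁸)(1.602×10⁻¹⁹)(7.26×10⁻⁴)/1.30 ≈ 0.0629 T.

B ≈ 0.0629 T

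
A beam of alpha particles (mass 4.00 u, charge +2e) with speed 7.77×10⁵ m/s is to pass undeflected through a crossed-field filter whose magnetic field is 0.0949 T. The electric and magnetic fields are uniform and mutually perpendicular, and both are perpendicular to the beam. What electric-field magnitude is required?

For straight-line motion qE = qvB, so E = vB.
E = 7.77×10⁵ × 0.0949 = 7.37×10⁴ V/m.

E = 7.37×10⁴ V/m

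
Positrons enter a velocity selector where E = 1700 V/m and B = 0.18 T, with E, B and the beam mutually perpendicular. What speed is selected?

Straight-line motion ⇒ electric and magnetic forces cancel, so E = vB.
v = E/B = 1700/0.18 = 9400 m/s.

v = 9400 m/s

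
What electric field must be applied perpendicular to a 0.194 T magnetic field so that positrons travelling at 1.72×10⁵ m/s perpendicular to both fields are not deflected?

For straight-line motion qE = qvB, so E = vB.
E = 1.72×10⁵ × 0.194 = 3.34×10⁴ V/m.

E = 3.34×10⁴ V/m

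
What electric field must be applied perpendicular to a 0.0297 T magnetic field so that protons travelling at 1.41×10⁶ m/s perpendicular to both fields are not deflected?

For straight-line motion qE = qvB, so E = vB.
E = 1.41×10⁶ × 0.0297 = 4.19×10⁴ V/m.

E = 4.19×10⁴ V/m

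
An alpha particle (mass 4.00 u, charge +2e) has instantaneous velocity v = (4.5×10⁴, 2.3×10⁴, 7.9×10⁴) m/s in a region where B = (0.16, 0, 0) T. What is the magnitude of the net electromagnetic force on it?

|F| ≈ 4.22×10⁻¹⁵ N

v×B = (0, 1.26×10⁴, -3680) N/C.
F = q v×B = (3.204×10⁻¹⁹ C)·(0, 1.26×10⁴, -3680) = (0, 4.05×10⁻¹⁵, -1.18×10⁻¹⁵) N.
|F| = 4.22×10⁻¹⁵ N.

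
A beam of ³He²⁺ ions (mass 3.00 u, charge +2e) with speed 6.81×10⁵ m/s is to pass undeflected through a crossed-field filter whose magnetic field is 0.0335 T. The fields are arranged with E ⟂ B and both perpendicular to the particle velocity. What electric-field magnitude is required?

For straight-line motion qE = qvB, so E = vB.
E = 6.81×10⁵ × 0.0335 = 2.28×10⁴ V/m.

E = 2.28×10⁴ V/m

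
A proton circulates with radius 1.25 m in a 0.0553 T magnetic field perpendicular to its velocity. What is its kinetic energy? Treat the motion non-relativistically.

KE ≈ 2.29×10⁵ eV

v = |q|Br/m, then KE = ½mv² = (qBr)²/(2m).
v = (1.602×10⁻¹⁹)(0.0553)(1.25)/1.673×10⁻²⁷ ≈ 6.619×10⁶ m/s.
KE = ½(1.673×10⁻²⁷)(6.619×10⁶)² ≈ 3.66×10⁻¹⁴ J = 2.29×10⁵ eV.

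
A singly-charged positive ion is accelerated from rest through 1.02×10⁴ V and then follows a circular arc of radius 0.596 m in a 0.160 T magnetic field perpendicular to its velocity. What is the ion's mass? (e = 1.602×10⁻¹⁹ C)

Combine |q|V = ½mv² and r = mv/(|q|B): eliminate v to get m = qB²r²/(2V).
m = (1.602×10⁻¹⁹)(0.160)²(0.596)²/(2·1.02×10⁴) ≈ 7.14×10⁻²⁶ kg.

m ≈ 7.14×10⁻²⁶ kg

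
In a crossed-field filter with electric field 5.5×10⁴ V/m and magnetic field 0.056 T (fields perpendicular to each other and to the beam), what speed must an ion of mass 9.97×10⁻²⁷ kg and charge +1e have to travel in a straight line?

v = 9.8×10⁵ m/s

Straight-line motion ⇒ electric and magnetic forces cancel, so E = vB.
v = E/B = 5.5×10⁴/0.056 = 9.8×10⁵ m/s.
The result is independent of the particle's charge and mass.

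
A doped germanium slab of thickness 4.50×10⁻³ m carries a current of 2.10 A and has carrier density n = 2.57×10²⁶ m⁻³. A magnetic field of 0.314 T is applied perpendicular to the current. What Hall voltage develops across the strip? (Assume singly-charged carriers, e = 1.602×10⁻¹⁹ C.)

V_H = IB/(n e t).
V_H = (2.10)(0.314)/((2.57×10²⁶)(1.602×10⁻¹⁹)(4.50×10⁻³)) ≈ 3.56×10⁻⁶ V.

V_H ≈ 3.56×10⁻⁶ V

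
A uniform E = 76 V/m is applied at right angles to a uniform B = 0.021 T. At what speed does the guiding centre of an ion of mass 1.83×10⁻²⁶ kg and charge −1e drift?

v_d ≈ 3600 m/s

The E×B drift speed is v_d = E/B.
v_d = 76/0.021 = 3600 m/s.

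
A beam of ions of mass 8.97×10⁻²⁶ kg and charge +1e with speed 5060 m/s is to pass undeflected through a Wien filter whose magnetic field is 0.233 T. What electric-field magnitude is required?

E = 1180 V/m

For straight-line motion qE = qvB, so E = vB.
E = 5060 × 0.233 = 1180 V/m.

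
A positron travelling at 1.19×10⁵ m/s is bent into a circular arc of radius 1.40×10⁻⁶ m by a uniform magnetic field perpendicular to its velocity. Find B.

From |q|vB = mv²/r, B = mv/(|q|r).
B = (9.109×10⁻³¹)(1.19×10⁵)/((1.602×10⁻¹⁹)(1.40×10⁻⁶)) ≈ 0.483 T.

B ≈ 0.483 T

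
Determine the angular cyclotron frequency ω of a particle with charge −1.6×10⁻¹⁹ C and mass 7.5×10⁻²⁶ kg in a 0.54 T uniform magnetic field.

ω = |q|B/m.
ω = (1.6×10⁻¹⁹)(0.54)/7.5×10⁻²⁶ ≈ 1.2×10⁶ rad/s.

ω ≈ 1.2×10⁶ rad/s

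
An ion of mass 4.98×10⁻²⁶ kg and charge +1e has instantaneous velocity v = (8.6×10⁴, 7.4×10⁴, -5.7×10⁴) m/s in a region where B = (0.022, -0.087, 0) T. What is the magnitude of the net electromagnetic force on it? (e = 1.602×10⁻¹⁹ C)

|F| ≈ 1.67×10⁻¹⁵ N

v×B = (-4960, -1250, -9110) N/C.
F = q v×B = (1.602×10⁻¹⁹ C)·(-4960, -1250, -9110) = (-7.94×10⁻¹⁶, -2.01×10⁻¹⁶, -1.46×10⁻¹⁵) N.
|F| = 1.67×10⁻¹⁵ N.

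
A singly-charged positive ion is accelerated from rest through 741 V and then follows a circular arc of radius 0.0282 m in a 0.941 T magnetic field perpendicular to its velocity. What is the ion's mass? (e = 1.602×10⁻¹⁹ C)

m ≈ 7.61×10⁻²⁶ kg

Combine |q|V = ½mv² and r = mv/(|q|B): eliminate v to get m = qB²r²/(2V).
m = (1.602×10⁻¹⁹)(0.941)²(0.0282)²/(2·741) ≈ 7.61×10⁻²⁶ kg.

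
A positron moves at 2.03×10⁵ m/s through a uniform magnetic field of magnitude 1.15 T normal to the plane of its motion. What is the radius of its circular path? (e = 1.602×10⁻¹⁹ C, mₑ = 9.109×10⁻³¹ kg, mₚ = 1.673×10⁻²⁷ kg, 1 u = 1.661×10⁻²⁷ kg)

r ≈ 1.00×10⁻⁶ m

The magnetic force provides the centripetal force: |q|vB = mv²/r.
r = mv/(|q|B) = (9.109×10⁻³¹)(2.03×10⁵)/((1.602×10⁻¹⁹)(1.15)) ≈ 1.00×10⁻⁶ m.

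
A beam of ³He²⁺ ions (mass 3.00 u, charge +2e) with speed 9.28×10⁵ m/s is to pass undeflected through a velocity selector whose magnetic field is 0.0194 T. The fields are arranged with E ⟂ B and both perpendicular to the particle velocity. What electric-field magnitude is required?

E = 1.80×10⁴ V/m

For straight-line motion qE = qvB, so E = vB.
E = 9.28×10⁵ × 0.0194 = 1.80×10⁴ V/m.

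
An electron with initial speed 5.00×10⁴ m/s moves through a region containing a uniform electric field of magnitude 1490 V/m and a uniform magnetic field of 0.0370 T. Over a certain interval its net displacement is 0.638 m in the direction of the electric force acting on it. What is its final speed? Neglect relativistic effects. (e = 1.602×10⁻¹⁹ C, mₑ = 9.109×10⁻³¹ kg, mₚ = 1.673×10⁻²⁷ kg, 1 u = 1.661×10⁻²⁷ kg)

v_f ≈ 1.83×10⁷ m/s

B does no work; ΔKE = |q|E d.
½mv_f² = ½mv₀² + |q|Ed = ½(9.109×10⁻³¹)(5.00×10⁴)² + (1.602×10⁻¹⁹)(1490)(0.638) ≈ 1.139×10⁻²¹ J + 1.523×10⁻¹⁶ J ≈ 1.523×10⁻¹⁶ J.
v_f = √(2·1.523×10⁻¹⁶/9.109×10⁻³¹) ≈ 1.83×10⁷ m/s.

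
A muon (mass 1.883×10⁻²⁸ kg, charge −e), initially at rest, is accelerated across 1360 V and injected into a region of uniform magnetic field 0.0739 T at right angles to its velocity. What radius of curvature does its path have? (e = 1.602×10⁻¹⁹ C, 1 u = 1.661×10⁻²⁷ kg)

Acceleration: |q|V = ½mv² ⇒ v = √(2|q|V/m) = √(2·1.602×10⁻¹⁹·1360/1.883×10⁻²⁸) ≈ 1.521×10⁶ m/s.
In the field: r = mv/(|q|B) = (1.883×10⁻²⁸)(1.521×10⁶)/((1.602×10⁻¹⁹)(0.0739)) ≈ 0.0242 m.

r ≈ 0.0242 m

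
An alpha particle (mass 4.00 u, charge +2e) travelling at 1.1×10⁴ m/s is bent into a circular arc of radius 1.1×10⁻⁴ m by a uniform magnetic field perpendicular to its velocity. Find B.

B ≈ 2.1 T

From |q|vB = mv²/r, B = mv/(|q|r).
B = (6.644×10⁻²⁷)(1.1×10⁴)/((3.204×10⁻¹⁹)(1.1×10⁻⁴)) ≈ 2.1 T.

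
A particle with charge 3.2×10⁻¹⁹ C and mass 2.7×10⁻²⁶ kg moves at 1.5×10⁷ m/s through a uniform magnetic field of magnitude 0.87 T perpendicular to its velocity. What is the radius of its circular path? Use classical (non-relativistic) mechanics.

The magnetic force provides the centripetal force: |q|vB = mv²/r.
r = mv/(|q|B) = (2.7×10⁻²⁶)(1.5×10⁷)/((3.2×10⁻¹⁹)(0.87)) ≈ 1.5 m.

r ≈ 1.5 m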